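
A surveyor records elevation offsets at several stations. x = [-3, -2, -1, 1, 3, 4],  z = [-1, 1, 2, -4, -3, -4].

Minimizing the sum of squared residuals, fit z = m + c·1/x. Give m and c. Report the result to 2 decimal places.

m = -1.64, c = -3.38

Entries of MᵀM: Σ1 = 6, Σ1/x = -1/4, Σ1/x·1/x = 365/144.
Right-hand side: Σz = -9, Σ1/x·z = -49/6.
Normal equations: [[6, -1/4]; [-1/4, 365/144]]·[m, c]ᵀ = [-9, -49/6]ᵀ.
det = 6·(365/144) − (-1/4)² = 727/48.
m = ((-9)·(365/144) − (-1/4)·(-49/6))/(727/48) = -1193/727; c = (6·(-49/6) − (-1/4)·(-9))/(727/48) = -2460/727.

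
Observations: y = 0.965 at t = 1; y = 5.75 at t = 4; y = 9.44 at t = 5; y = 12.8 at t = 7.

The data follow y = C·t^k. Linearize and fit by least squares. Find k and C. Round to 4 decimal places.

Taking logs, ln y = k·ln t + ln C, so regress ln y on ln t.
Over the data: Σln t = 4.9416, Σ(ln t)² = 8.2987, Σln y = 6.5080, Σln t·ln y = 10.9990.
Normal system: [[8.2987, 4.9416]; [4.9416, 4]]·[k, ln C]ᵀ = [10.9990, 6.5080]ᵀ.
Slope k = (n·Σln t·ln y − Σln t·Σln y)/(n·Σ(ln t)² − (Σln t)²) = (4·10.9990 − 4.9416·6.5080)/8.7748 = 1.34885; ln C = (Σln y − k·Σln t)/n = -0.03939, so C = exp(-0.03939) = 0.96137.

k = 1.3489, C = 0.9614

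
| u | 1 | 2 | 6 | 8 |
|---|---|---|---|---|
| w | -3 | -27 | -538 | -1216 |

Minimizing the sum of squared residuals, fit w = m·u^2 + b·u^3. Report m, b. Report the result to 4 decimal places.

m = -2.7452, b = -2.0320

Normal-equation sums: Σu^2·u^2 = 5409, Σu^2·u^3 = 40577, Σu^3·u^3 = 308865.
Moment sums: Σu^2·w = -97303, Σu^3·w = -739019.
det = 5409·308865 − 40577² = 24157856.
m = ((-97303)·308865 − 40577·(-739019))/24157856 = -16579283/6039464; b = (5409·(-739019) − 40577·(-97303))/24157856 = -12272485/6039464.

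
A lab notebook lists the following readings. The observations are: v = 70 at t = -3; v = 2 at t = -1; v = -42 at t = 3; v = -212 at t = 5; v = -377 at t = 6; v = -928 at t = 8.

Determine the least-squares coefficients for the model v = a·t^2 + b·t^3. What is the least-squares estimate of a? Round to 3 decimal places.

a = 1.600

Sums needed: Σt^2·t^2 = 6180, Σt^2·t^3 = 43668, Σt^3·t^3 = 325884.
Right-hand side: Σt^2·v = -78010, Σt^3·v = -586094.
AᵀA·[a, b]ᵀ = Aᵀv becomes [[6180, 43668]; [43668, 325884]]·[a, b]ᵀ = [-78010, -586094]ᵀ.
det = 6180·325884 − 43668² = 107068896.
a = ((-78010)·325884 − 43668·(-586094))/107068896 = 1784812/1115301; b = (6180·(-586094) − 43668·(-78010))/107068896 = -4490005/2230602.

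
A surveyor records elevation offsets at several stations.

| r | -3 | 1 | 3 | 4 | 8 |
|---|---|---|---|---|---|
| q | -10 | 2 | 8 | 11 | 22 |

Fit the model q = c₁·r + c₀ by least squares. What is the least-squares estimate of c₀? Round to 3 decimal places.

c₀ = -0.985

The normal system XᵀX·[c₁, c₀]ᵀ = Xᵀq is [[99, 13]; [13, 5]]·[c₁, c₀]ᵀ = [276, 33]ᵀ.
Determinant 99·5 − 13² = 326.
c₁ = (276·5 − 13·33)/326 = 951/326; c₀ = (99·33 − 13·276)/326 = -321/326.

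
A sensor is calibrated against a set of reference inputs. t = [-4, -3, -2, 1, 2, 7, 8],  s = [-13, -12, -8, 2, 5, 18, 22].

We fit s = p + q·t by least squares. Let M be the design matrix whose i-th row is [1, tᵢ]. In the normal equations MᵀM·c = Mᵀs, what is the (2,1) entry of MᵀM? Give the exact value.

Row 2 ↔ basis t, column 1 ↔ basis 1, so (MᵀM)_{2,1} = Σᵢ t = (-4)·(1) + (-3)·(1) + (-2)·(1) + (1)·(1) + (2)·(1) + (7)·(1) + (8)·(1) = 9.

9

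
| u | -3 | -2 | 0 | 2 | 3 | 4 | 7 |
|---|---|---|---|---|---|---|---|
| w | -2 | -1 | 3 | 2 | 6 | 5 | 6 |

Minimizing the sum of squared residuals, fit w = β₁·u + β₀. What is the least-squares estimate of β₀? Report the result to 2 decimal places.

The normal system XᵀX·[β₁, β₀]ᵀ = Xᵀw is [[91, 11]; [11, 7]]·[β₁, β₀]ᵀ = [92, 19]ᵀ.
Determinant 91·7 − 11² = 516.
β₁ = (92·7 − 11·19)/516 = 145/172; β₀ = (91·19 − 11·92)/516 = 239/172.

β₀ = 1.39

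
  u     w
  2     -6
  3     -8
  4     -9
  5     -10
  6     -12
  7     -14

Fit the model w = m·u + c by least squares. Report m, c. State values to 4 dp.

m = -1.5143, c = -3.0190

From the data, Σu·u = 139, Σu = 27, Σ1 = 6.
And Σu·w = -292, Σw = -59.
XᵀX·[m, c]ᵀ = Xᵀw becomes [[139, 27]; [27, 6]]·[m, c]ᵀ = [-292, -59]ᵀ.
Determinant 139·6 − 27² = 105.
m = ((-292)·6 − 27·(-59))/105 = -53/35; c = (139·(-59) − 27·(-292))/105 = -317/105.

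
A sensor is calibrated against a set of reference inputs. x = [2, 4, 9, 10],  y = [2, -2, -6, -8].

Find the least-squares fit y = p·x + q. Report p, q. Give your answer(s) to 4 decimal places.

p = -1.1285, q = 3.5531

Setting ∂/∂p … = 0 gives: 201·p + 25·q = -138;  25·p + 4·q = -14.
Eliminating q: 4·(row 1) − 25·(row 2) gives 179·p = 4·(-138) − 25·(-14) = -202, so p = -202/179.
Then q = ((-14) − 25·(-202/179))/4 = 636/179.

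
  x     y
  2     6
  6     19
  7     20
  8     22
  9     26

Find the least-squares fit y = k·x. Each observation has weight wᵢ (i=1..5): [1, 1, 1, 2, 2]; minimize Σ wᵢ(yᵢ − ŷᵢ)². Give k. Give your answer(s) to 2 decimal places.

k = 2.87

Setting ∂/∂k … = 0 gives: 379·k = 1086.
k = 1086/379 = 2.86544.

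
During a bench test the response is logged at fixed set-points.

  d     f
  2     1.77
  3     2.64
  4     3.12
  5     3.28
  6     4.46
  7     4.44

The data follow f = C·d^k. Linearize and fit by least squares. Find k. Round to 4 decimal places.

Taking logs, ln f = k·ln d + ln C, so regress ln f on ln d.
Sums: Σln d = 8.5252, Σ(ln d)² = 13.1965, Σln f = 6.8532, Σln d·ln f = 10.5310.
Normal system: [[13.1965, 8.5252]; [8.5252, 6]]·[k, ln C]ᵀ = [10.5310, 6.8532]ᵀ.
Slope k = (n·Σln d·ln f − Σln d·Σln f)/(n·Σ(ln d)² − (Σln d)²) = (6·10.5310 − 8.5252·6.8532)/6.5005 = 0.73245; ln C = (Σln f − k·Σln d)/n = 0.10149.

k = 0.7325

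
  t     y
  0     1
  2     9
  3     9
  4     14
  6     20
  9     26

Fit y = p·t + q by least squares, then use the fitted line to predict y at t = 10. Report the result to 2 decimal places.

ŷ = 29.85

Sums needed: Σt·t = 146, Σt = 24, Σ1 = 6.
Moment sums: Σt·y = 455, Σy = 79.
AᵀA·[p, q]ᵀ = Aᵀy becomes [[146, 24]; [24, 6]]·[p, q]ᵀ = [455, 79]ᵀ.
det = 146·6 − 24² = 300.
p = (455·6 − 24·79)/300 = 139/50; q = (146·79 − 24·455)/300 = 307/150.
At t = 10: ŷ = (139/50)·(10) + (307/150)·(1) = 4477/150.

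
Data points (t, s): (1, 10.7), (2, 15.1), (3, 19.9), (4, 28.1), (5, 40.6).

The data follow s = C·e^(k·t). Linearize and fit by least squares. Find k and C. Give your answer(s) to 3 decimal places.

k = 0.329, C = 7.665

Linearized form: ln s = k·t + ln C. From the 5 transformed points,
Σt = 15.0000, Σ(t)² = 55.0000, Σln s = 15.1152, Σt·ln s = 48.6337.
Equations: 55.0000·k + 15.0000·ln C = 48.6337;  15.0000·k + 5·ln C = 15.1152.
Solving (det = 50.0000): k = 0.32881, ln C = 2.03660, so C = exp(2.03660) = 7.66452.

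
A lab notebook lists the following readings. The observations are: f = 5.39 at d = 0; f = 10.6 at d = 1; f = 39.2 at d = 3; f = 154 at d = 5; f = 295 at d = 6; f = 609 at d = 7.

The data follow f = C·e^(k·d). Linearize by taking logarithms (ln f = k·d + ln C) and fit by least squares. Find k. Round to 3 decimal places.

k = 0.672

Let Y = ln f. Fitting Y = k·d + ln C by least squares:
Σd = 22.0000, Σ(d)² = 120.0000, Σln f = 24.8498, Σd·ln f = 117.5562.
Equations: 120.0000·k + 22.0000·ln C = 117.5562;  22.0000·k + 6·ln C = 24.8498.
Solving (det = 236.0000): k = 0.67221, ln C = 1.67687.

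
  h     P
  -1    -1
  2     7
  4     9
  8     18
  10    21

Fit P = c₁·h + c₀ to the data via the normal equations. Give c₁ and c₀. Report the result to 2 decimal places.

From the data, Σh·h = 185, Σh = 23, Σ1 = 5.
And Σh·P = 405, ΣP = 54.
So MᵀM·[c₁, c₀]ᵀ = MᵀP: [[185, 23]; [23, 5]]·[c₁, c₀]ᵀ = [405, 54]ᵀ.
Δ = 185·5 − 23² = 396.
c₁ = (405·5 − 23·54)/396 = 87/44; c₀ = (185·54 − 23·405)/396 = 75/44.

c₁ = 1.98, c₀ = 1.70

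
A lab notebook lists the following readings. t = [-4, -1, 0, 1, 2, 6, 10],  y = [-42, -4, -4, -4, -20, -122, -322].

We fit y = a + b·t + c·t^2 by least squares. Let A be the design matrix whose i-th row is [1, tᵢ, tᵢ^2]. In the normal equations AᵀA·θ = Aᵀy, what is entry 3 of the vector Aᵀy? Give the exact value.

Entry 3 ↔ basis t^2, so (Aᵀy)_{3} = Σᵢ (t^2)·yᵢ = (16)·(-42) + (1)·(-4) + (0)·(-4) + (1)·(-4) + (4)·(-20) + (36)·(-122) + (100)·(-322) = -37352.

-37352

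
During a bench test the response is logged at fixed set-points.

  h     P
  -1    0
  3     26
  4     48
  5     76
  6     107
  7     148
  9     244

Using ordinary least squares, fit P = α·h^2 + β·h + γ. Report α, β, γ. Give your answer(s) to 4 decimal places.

α = 2.9706, β = 0.6277, γ = -2.3323

Normal-equation sums: Σh^2·h^2 = 11221, Σh^2·h = 1503, Σh^2 = 217, Σh·h = 217, Σh = 33, Σ1 = 7.
Moment sums: Σh^2·P = 33770, Σh·P = 4524, ΣP = 649.
Normal equations: [[11221, 1503, 217]; [1503, 217, 33]; [217, 33, 7]]·[α, β, γ]ᵀ = [33770, 4524, 649]ᵀ.
Solving the 3×3 system (Gaussian elimination) gives α = 94945/31962, β = 4777/7610, γ = -186364/79905.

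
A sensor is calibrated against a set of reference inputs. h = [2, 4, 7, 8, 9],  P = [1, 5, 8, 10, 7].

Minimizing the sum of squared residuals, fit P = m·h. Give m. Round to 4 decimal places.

Forming MᵀM = [[214]] and MᵀP = [221]ᵀ gives MᵀM·[m]ᵀ = MᵀP.
m = 221/214 = 1.03271.

m = 1.0327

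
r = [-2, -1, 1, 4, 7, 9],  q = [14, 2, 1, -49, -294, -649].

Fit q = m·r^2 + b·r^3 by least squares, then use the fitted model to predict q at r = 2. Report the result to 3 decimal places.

q̂ = -3.900

Compute the Gram sums: Σr^2·r^2 = 9236, Σr^2·r^3 = 76848, Σr^3·r^3 = 653252.
And Σr^2·q = -67700, Σr^3·q = -577212.
det = 9236·653252 − 76848² = 127820368.
m = ((-67700)·653252 − 76848·(-577212))/127820368 = 63181/60983; b = (9236·(-577212) − 76848·(-67700))/127820368 = -61317/60983.
At r = 2: q̂ = (63181/60983)·(4) + (-61317/60983)·(8) = -237812/60983.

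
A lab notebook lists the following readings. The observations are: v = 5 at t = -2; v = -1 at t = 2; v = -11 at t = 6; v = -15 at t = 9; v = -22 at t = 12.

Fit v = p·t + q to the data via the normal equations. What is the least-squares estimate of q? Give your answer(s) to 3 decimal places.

q = 1.693

Compute the Gram sums: Σt·t = 269, Σt = 27, Σ1 = 5.
And Σt·v = -477, Σv = -44.
Eliminating q: 5·(row 1) − 27·(row 2) gives 616·p = 5·(-477) − 27·(-44) = -1197, so p = -171/88.
Then q = ((-44) − 27·(-171/88))/5 = 149/88.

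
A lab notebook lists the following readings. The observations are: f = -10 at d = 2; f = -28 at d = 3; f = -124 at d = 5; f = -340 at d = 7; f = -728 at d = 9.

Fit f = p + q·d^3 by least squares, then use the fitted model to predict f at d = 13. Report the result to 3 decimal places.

Normal-equation sums: Σ1 = 5, Σd^3 = 1232, Σd^3·d^3 = 665508.
Moment sums: Σf = -1230, Σd^3·f = -663668.
Normal equations: [[5, 1232]; [1232, 665508]]·[p, q]ᵀ = [-1230, -663668]ᵀ.
Eliminating q: 665508·(row 1) − 1232·(row 2) gives 1809716·p = 665508·(-1230) − 1232·(-663668) = -935864, so p = -233966/452429.
Then q = ((-663668) − 1232·(-233966/452429))/665508 = -450745/452429.
At d = 13: f̂ = (-233966/452429)·(1) + (-450745/452429)·(2197) = -990520731/452429.

f̂ = -2189.340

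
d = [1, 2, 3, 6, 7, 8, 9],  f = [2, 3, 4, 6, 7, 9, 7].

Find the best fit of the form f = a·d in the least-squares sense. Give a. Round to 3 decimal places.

a = 0.984

Compute the Gram sums: Σd·d = 244.
And Σd·f = 240.
So MᵀM·[a]ᵀ = Mᵀf: [[244]]·[a]ᵀ = [240]ᵀ.
Hence a = 240 / 244 ≈ 0.983607.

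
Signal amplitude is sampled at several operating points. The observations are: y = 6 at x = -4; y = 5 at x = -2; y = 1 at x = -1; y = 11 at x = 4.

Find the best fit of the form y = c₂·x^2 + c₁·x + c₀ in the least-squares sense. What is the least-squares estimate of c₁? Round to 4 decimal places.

From the data, Σx^2·x^2 = 529, Σx^2·x = -9, Σx^2 = 37, Σx·x = 37, Σx = -3, Σ1 = 4.
Right-hand side: Σx^2·y = 293, Σx·y = 9, Σy = 23.
MᵀM·[c₂, c₁, c₀]ᵀ = Mᵀy becomes [[529, -9, 37]; [-9, 37, -3]; [37, -3, 4]]·[c₂, c₁, c₀]ᵀ = [293, 9, 23]ᵀ.
Inverting the 3×3 Gram matrix, [c₂, c₁, c₀]ᵀ = [1531/4092, 755/1364, 503/186]ᵀ.

c₁ = 0.5535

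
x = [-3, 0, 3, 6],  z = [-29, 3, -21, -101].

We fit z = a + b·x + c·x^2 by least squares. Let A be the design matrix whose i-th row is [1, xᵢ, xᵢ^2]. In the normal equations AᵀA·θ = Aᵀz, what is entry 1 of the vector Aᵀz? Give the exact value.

Entry 1 ↔ basis 1, so (Aᵀz)_{1} = Σᵢ zᵢ = (1)·(-29) + (1)·(3) + (1)·(-21) + (1)·(-101) = -148.

-148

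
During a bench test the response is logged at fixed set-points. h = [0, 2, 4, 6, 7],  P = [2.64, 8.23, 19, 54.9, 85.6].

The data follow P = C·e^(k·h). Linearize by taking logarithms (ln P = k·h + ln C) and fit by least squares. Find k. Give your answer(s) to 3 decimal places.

Linearized form: ln P = k·h + ln C. From the 5 transformed points,
Σh = 19.0000, Σ(h)² = 105.0000, Σln P = 14.4782, Σh·ln P = 71.1742.
Equations: 105.0000·k + 19.0000·ln C = 71.1742;  19.0000·k + 5·ln C = 14.4782.
Slope k = (n·Σh·ln P − Σh·Σln P)/(n·Σ(h)² − (Σh)²) = (5·71.1742 − 19.0000·14.4782)/164.0000 = 0.49259; ln C = (Σln P − k·Σh)/n = 1.02379.

k = 0.493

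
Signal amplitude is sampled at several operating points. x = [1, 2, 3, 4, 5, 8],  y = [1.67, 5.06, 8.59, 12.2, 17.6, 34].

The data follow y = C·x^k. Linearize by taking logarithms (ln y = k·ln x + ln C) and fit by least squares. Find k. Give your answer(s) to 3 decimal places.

Let Y = ln y. Fitting Y = k·ln x + ln C by least squares:
Σln x = 6.8669, Σ(ln x)² = 10.5236, Σln y = 13.1805, Σln x·ln y = 18.9028.
Equations: 10.5236·k + 6.8669·ln C = 18.9028;  6.8669·k + 6·ln C = 13.1805.
Slope k = (n·Σln x·ln y − Σln x·Σln y)/(n·Σ(ln x)² − (Σln x)²) = (6·18.9028 − 6.8669·13.1805)/15.9867 = 1.43290; ln C = (Σln y − k·Σln x)/n = 0.55681.

k = 1.433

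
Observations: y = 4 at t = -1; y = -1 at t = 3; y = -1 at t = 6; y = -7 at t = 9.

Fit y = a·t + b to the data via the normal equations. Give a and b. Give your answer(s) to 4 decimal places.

The normal equations are: 127·a + 17·b = -76;  17·a + 4·b = -5.
(Σt·t = 127, Σt = 17, Σ1 = 4, Σt·y = -76, Σy = -5.)
Determinant 127·4 − 17² = 219.
a = ((-76)·4 − 17·(-5))/219 = -1; b = (127·(-5) − 17·(-76))/219 = 3.

a = -1.0000, b = 3.0000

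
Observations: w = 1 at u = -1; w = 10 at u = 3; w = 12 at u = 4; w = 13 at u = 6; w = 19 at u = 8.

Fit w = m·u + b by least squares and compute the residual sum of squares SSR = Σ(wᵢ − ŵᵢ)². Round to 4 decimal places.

SSR = 5.4565

The normal equations are: 126·m + 20·b = 307;  20·m + 5·b = 55.
det = 126·5 − 20² = 230.
m = (307·5 − 20·55)/230 = 87/46; b = (126·55 − 20·307)/230 = 79/23.
Residuals: -25/46, 41/46, 1, -41/23, 10/23; SSR = 251/46.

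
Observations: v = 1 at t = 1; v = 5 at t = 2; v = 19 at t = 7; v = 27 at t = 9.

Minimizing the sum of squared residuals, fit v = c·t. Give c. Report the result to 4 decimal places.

c = 2.8667

From the data, Σt·t = 135.
For Xᵀv: Σt·v = 387.
XᵀX·[c]ᵀ = Xᵀv becomes [[135]]·[c]ᵀ = [387]ᵀ.
Hence c = 387 / 135 ≈ 2.86667.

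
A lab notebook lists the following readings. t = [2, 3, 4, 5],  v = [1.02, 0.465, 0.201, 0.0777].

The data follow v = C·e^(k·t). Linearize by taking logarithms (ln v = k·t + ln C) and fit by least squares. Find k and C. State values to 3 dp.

k = -0.856, C = 5.875

Taking logs, ln v = k·t + ln C, so regress ln v on t.
Σt = 14.0000, Σ(t)² = 54.0000, Σln v = -4.9053, Σt·ln v = -21.4498.
Equations: 54.0000·k + 14.0000·ln C = -21.4498;  14.0000·k + 4·ln C = -4.9053.
Δ = 54.0000·4 − (14.0000)² = 20.0000; k = (-21.4498·4 − 14.0000·-4.9053)/20.0000 = -0.85628, ln C = (54.0000·-4.9053 − 14.0000·-21.4498)/20.0000 = 1.77068, so C = exp(1.77068) = 5.87483.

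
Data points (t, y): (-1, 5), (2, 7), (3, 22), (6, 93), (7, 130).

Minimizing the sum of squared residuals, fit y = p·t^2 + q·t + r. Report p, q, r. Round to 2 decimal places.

p = 2.91, q = -1.86, r = 0.13

Entries of AᵀA: Σt^2·t^2 = 3795, Σt^2·t = 593, Σt^2 = 99, Σt·t = 99, Σt = 17, Σ1 = 5.
Right-hand side: Σt^2·y = 9949, Σt·y = 1543, Σy = 257.
So AᵀA·[p, q, r]ᵀ = Aᵀy: [[3795, 593, 99]; [593, 99, 17]; [99, 17, 5]]·[p, q, r]ᵀ = [9949, 1543, 257]ᵀ.
Inverting the 3×3 Gram matrix, [p, q, r]ᵀ = [8958/3079, -5737/3079, 398/3079]ᵀ.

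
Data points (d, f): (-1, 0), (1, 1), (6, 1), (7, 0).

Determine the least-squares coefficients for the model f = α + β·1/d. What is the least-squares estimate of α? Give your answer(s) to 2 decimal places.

α = 0.46

From the data, Σ1 = 4, Σ1/d = 13/42, Σ1/d·1/d = 3613/1764.
Moment sums: Σf = 2, Σ1/d·f = 7/6.
MᵀM·[α, β]ᵀ = Mᵀf becomes [[4, 13/42]; [13/42, 3613/1764]]·[α, β]ᵀ = [2, 7/6]ᵀ.
Eliminating β: (3613/1764)·(row 1) − (13/42)·(row 2) gives (1587/196)·α = (3613/1764)·2 − (13/42)·(7/6) = 6589/1764, so α = 6589/14283.
Then β = ((7/6) − (13/42)·(6589/14283))/(3613/1764) = 2380/4761.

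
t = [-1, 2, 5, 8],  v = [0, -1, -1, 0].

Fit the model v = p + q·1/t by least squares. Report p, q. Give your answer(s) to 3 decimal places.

Setting ∂/∂p … = 0 gives: 4·p + (-7/40)·q = -2;  (-7/40)·p + (2089/1600)·q = -7/10.
Eliminating q: (2089/1600)·(row 1) − (-7/40)·(row 2) gives (8307/1600)·p = (2089/1600)·(-2) − (-7/40)·(-7/10) = -2187/800, so p = -486/923.
Then q = ((-7/10) − (-7/40)·(-486/923))/(2089/1600) = -560/923.

p = -0.527, q = -0.607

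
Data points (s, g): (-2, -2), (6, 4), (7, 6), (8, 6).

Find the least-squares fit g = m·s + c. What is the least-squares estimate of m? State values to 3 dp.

m = 0.821

Compute the Gram sums: Σs·s = 153, Σs = 19, Σ1 = 4.
Right-hand side: Σs·g = 118, Σg = 14.
Normal equations: [[153, 19]; [19, 4]]·[m, c]ᵀ = [118, 14]ᵀ.
Determinant 153·4 − 19² = 251.
m = (118·4 − 19·14)/251 = 206/251; c = (153·14 − 19·118)/251 = -100/251.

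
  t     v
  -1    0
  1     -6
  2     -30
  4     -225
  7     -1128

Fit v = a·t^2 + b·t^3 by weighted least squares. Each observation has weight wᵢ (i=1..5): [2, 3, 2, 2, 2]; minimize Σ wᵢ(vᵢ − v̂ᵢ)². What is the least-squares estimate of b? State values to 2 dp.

With design matrix X, XᵀWX = [[5351, 35727]; [35727, 243623]] and XᵀWv = [-118002, -803106]ᵀ.
Eliminating b: 243623·(row 1) − 35727·(row 2) gives 27208144·a = 243623·(-118002) − 35727·(-803106) = -55433184, so a = -3464574/1700509.
Then b = ((-803106) − 35727·(-3464574/1700509))/243623 = -5097672/1700509.

b = -3.00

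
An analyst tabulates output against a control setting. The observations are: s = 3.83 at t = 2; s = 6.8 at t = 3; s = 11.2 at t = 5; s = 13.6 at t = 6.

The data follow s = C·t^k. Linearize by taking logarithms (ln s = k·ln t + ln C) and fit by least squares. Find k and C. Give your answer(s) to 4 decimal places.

k = 1.1317, C = 1.8261

Taking logs, ln s = k·ln t + ln C, so regress ln s on ln t.
Σln t = 5.1930, Σ(ln t)² = 7.4881, Σln s = 8.2858, Σln t·ln s = 11.6016.
Equations: 7.4881·k + 5.1930·ln C = 11.6016;  5.1930·k + 4·ln C = 8.2858.
Δ = 7.4881·4 − (5.1930)² = 2.9856; k = (11.6016·4 − 5.1930·8.2858)/2.9856 = 1.13174, ln C = (7.4881·8.2858 − 5.1930·11.6016)/2.9856 = 0.60217, so C = exp(0.60217) = 1.82608.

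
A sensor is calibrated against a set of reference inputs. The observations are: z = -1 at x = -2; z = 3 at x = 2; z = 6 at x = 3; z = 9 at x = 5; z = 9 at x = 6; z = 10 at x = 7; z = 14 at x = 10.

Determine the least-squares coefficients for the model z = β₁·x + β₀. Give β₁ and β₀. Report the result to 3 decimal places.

Entries of AᵀA: Σx·x = 227, Σx = 31, Σ1 = 7.
Right-hand side: Σx·z = 335, Σz = 50.
AᵀA·[β₁, β₀]ᵀ = Aᵀz becomes [[227, 31]; [31, 7]]·[β₁, β₀]ᵀ = [335, 50]ᵀ.
Determinant 227·7 − 31² = 628.
β₁ = (335·7 − 31·50)/628 = 795/628; β₀ = (227·50 − 31·335)/628 = 965/628.

β₁ = 1.266, β₀ = 1.537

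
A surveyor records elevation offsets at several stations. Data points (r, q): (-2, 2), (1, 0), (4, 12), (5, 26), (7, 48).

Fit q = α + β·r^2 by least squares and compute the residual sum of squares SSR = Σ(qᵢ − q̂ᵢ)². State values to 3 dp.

Entries of XᵀX: Σ1 = 5, Σr^2 = 95, Σr^2·r^2 = 3299.
For Xᵀq: Σq = 88, Σr^2·q = 3202.
Determinant 5·3299 − 95² = 7470.
α = (88·3299 − 95·3202)/7470 = -771/415; β = (5·3202 − 95·88)/7470 = 85/83.
Residuals: -99/415, 346/415, -1049/415, 936/415, -134/415; SSR = 5118/415.

SSR = 12.333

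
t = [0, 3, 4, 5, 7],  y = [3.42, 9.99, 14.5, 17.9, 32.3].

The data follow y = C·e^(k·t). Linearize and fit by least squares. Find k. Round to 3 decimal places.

Taking logs, ln y = k·t + ln C, so regress ln y on t.
Over the data: Σt = 19.0000, Σ(t)² = 99.0000, Σln y = 12.5652, Σt·ln y = 56.3508.
Normal system: [[99.0000, 19.0000]; [19.0000, 5]]·[k, ln C]ᵀ = [56.3508, 12.5652]ᵀ.
Solving (det = 134.0000): k = 0.32100, ln C = 1.29323.

k = 0.321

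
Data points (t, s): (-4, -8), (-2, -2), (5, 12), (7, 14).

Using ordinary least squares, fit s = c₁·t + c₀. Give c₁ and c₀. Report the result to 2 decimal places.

c₁ = 2.00, c₀ = 1.00

With design matrix A, AᵀA = [[94, 6]; [6, 4]] and Aᵀs = [194, 16]ᵀ.
Eliminating c₀: 4·(row 1) − 6·(row 2) gives 340·c₁ = 4·194 − 6·16 = 680, so c₁ = 2.
Then c₀ = (16 − 6·2)/4 = 1.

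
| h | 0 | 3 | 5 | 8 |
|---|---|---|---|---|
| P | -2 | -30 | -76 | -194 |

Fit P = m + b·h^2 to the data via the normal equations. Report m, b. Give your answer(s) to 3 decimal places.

m = -2.163, b = -2.993

Setting ∂/∂m … = 0 gives: 4·m + 98·b = -302;  98·m + 4802·b = -14586.
Eliminating b: 4802·(row 1) − 98·(row 2) gives 9604·m = 4802·(-302) − 98·(-14586) = -20776, so m = -106/49.
Then b = ((-14586) − 98·(-106/49))/4802 = -7187/2401.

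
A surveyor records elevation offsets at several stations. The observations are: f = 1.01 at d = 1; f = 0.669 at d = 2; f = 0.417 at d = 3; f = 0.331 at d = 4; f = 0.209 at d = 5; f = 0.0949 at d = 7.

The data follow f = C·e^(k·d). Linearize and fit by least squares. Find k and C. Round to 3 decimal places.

k = -0.389, C = 1.459

Taking logs, ln f = k·d + ln C, so regress ln f on d.
Over the data: Σd = 22.0000, Σ(d)² = 104.0000, Σln f = -6.2927, Σd·ln f = -32.1522.
Normal system: [[104.0000, 22.0000]; [22.0000, 6]]·[k, ln C]ᵀ = [-32.1522, -6.2927]ᵀ.
Δ = 104.0000·6 − (22.0000)² = 140.0000; k = (-32.1522·6 − 22.0000·-6.2927)/140.0000 = -0.38910, ln C = (104.0000·-6.2927 − 22.0000·-32.1522)/140.0000 = 0.37792, so C = exp(0.37792) = 1.45925.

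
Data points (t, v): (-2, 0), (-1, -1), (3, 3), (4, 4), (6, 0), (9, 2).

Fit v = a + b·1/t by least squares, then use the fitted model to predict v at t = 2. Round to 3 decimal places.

With design matrix X, XᵀX = [[6, -23/36]; [-23/36, 1897/1296]] and Xᵀv = [8, 29/9]ᵀ.
Δ = 6·(1897/1296) − (-23/36)² = 10853/1296.
a = (8·(1897/1296) − (-23/36)·(29/9))/(10853/1296) = 17844/10853; b = (6·(29/9) − (-23/36)·8)/(10853/1296) = 31680/10853.
At t = 2: v̂ = (17844/10853)·(1) + (31680/10853)·(1/2) = 33684/10853.

v̂ = 3.104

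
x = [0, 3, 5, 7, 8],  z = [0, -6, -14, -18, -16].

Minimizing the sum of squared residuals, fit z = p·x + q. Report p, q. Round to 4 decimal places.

Forming AᵀA = [[147, 23]; [23, 5]] and Aᵀz = [-342, -54]ᵀ gives AᵀA·[p, q]ᵀ = Aᵀz.
Determinant 147·5 − 23² = 206.
p = ((-342)·5 − 23·(-54))/206 = -234/103; q = (147·(-54) − 23·(-342))/206 = -36/103.

p = -2.2718, q = -0.3495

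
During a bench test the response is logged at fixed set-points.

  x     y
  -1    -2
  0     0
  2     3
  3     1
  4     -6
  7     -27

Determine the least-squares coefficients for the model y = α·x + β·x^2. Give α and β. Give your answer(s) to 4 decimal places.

α = 2.6286, β = -0.9289

Setting ∂/∂α … = 0 gives: 79·α + 441·β = -202;  441·α + 2755·β = -1400.
(Σx·x = 79, Σx·x^2 = 441, Σx^2·x^2 = 2755, Σx·y = -202, Σx^2·y = -1400.)
det = 79·2755 − 441² = 23164.
α = ((-202)·2755 − 441·(-1400))/23164 = 30445/11582; β = (79·(-1400) − 441·(-202))/23164 = -10759/11582.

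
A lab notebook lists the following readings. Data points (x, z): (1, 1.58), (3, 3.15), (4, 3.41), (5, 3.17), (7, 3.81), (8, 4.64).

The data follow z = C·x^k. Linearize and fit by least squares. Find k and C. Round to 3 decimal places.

k = 0.469, C = 1.663

With ln zᵢ as the transformed response and ln xᵢ as the regressor:
Σln x = 8.1197, Σ(ln x)² = 13.8297, Σln z = 6.8576, Σln x·ln z = 10.6122.
Equations: 13.8297·k + 8.1197·ln C = 10.6122;  8.1197·k + 6·ln C = 6.8576.
Δ = 13.8297·6 − (8.1197)² = 17.0487; k = (10.6122·6 − 8.1197·6.8576)/17.0487 = 0.46876, ln C = (13.8297·6.8576 − 8.1197·10.6122)/17.0487 = 0.50857, so C = exp(0.50857) = 1.66291.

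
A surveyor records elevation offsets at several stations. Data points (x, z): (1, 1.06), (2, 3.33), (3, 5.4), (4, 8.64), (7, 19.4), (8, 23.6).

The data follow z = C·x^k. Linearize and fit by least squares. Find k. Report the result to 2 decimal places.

k = 1.48

Linearized form: ln z = k·ln x + ln C. From the 6 transformed points,
Σln x = 7.2034, Σ(ln x)² = 11.7199, Σln z = 11.2306, Σln x·ln z = 18.0197.
Equations: 11.7199·k + 7.2034·ln C = 18.0197;  7.2034·k + 6·ln C = 11.2306.
Δ = 11.7199·6 − (7.2034)² = 18.4301; k = (18.0197·6 − 7.2034·11.2306)/18.4301 = 1.47694, ln C = (11.7199·11.2306 − 7.2034·18.0197)/18.4301 = 0.09860.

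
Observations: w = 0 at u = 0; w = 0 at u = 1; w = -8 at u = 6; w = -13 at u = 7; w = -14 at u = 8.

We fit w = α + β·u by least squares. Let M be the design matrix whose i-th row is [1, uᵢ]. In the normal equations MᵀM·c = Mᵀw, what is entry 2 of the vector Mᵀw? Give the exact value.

Entry 2 ↔ basis u, so (Mᵀw)_{2} = Σᵢ (u)·wᵢ = (0)·(0) + (1)·(0) + (6)·(-8) + (7)·(-13) + (8)·(-14) = -251.

-251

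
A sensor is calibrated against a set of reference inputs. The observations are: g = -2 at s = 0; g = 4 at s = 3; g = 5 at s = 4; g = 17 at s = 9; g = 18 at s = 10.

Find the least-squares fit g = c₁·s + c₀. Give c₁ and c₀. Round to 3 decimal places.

c₁ = 2.071, c₀ = -2.367

The normal system XᵀX·[c₁, c₀]ᵀ = Xᵀg is [[206, 26]; [26, 5]]·[c₁, c₀]ᵀ = [365, 42]ᵀ.
Determinant 206·5 − 26² = 354.
c₁ = (365·5 − 26·42)/354 = 733/354; c₀ = (206·42 − 26·365)/354 = -419/177.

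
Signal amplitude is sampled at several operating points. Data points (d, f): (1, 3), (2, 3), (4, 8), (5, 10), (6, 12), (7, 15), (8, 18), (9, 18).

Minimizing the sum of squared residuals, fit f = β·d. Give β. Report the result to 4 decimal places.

β = 2.0797

With design matrix X, XᵀX = [[276]] and Xᵀf = [574]ᵀ.
Hence β = 574 / 276 ≈ 2.07971.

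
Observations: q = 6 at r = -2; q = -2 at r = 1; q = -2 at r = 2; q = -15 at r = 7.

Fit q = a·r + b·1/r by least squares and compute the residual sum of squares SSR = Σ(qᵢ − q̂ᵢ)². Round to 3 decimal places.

SSR = 8.062

Forming AᵀA = [[58, 4]; [4, 149/98]] and Aᵀq = [-123, -57/7]ᵀ gives AᵀA·[a, b]ᵀ = Aᵀq.
Eliminating b: (149/98)·(row 1) − 4·(row 2) gives (3537/49)·a = (149/98)·(-123) − 4·(-57/7) = -15135/98, so a = -5045/2358.
Then b = ((-57/7) − 4·(-5045/2358))/(149/98) = 322/1179.
Residuals: 730/393, -35/262, 842/393, -49/786; SSR = 6337/786.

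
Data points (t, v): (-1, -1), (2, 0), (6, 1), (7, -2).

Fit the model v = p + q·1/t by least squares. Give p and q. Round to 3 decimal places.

p = -0.471, q = 0.609

Normal-equation sums: Σ1 = 4, Σ1/t = -4/21, Σ1/t·1/t = 1145/882.
And Σv = -2, Σ1/t·v = 37/42.
So XᵀX·[p, q]ᵀ = Xᵀv: [[4, -4/21]; [-4/21, 1145/882]]·[p, q]ᵀ = [-2, 37/42]ᵀ.
Eliminating q: (1145/882)·(row 1) − (-4/21)·(row 2) gives (758/147)·p = (1145/882)·(-2) − (-4/21)·(37/42) = -17/7, so p = -357/758.
Then q = ((37/42) − (-4/21)·(-357/758))/(1145/882) = 231/379.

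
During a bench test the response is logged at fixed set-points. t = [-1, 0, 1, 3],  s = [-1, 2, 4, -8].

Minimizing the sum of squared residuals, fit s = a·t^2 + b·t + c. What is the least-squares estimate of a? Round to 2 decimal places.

a = -1.98

Compute the Gram sums: Σt^2·t^2 = 83, Σt^2·t = 27, Σt^2 = 11, Σt·t = 11, Σt = 3, Σ1 = 4.
For Xᵀs: Σt^2·s = -69, Σt·s = -19, Σs = -3.
XᵀX·[a, b, c]ᵀ = Xᵀs becomes [[83, 27, 11]; [27, 11, 3]; [11, 3, 4]]·[a, b, c]ᵀ = [-69, -19, -3]ᵀ.
Inverting the 3×3 Gram matrix, [a, b, c]ᵀ = [-87/44, 511/220, 162/55]ᵀ.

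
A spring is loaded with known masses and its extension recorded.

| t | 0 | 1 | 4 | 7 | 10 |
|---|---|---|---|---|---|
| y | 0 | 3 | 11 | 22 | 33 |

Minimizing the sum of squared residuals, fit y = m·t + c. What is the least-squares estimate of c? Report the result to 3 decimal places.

With design matrix A, AᵀA = [[166, 22]; [22, 5]] and Aᵀy = [531, 69]ᵀ.
Eliminating c: 5·(row 1) − 22·(row 2) gives 346·m = 5·531 − 22·69 = 1137, so m = 1137/346.
Then c = (69 − 22·(1137/346))/5 = -114/173.

c = -0.659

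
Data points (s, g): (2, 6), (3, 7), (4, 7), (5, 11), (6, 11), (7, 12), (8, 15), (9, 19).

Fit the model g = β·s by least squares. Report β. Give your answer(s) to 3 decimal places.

With design matrix A, AᵀA = [[284]] and Aᵀg = [557]ᵀ.
β = 557/284 = 1.96127.

β = 1.961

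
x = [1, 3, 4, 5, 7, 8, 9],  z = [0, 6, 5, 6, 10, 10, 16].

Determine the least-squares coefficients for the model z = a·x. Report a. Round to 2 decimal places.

From the data, Σx·x = 245.
Moment sums: Σx·z = 362.
AᵀA·[a]ᵀ = Aᵀz becomes [[245]]·[a]ᵀ = [362]ᵀ.
a = 362/245 = 1.47755.

a = 1.48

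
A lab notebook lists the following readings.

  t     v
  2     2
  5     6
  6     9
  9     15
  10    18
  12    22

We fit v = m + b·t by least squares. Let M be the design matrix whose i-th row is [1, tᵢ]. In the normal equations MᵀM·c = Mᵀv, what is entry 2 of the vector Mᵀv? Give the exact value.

667

Entry 2 ↔ basis t, so (Mᵀv)_{2} = Σᵢ (t)·vᵢ = (2)·(2) + (5)·(6) + (6)·(9) + (9)·(15) + (10)·(18) + (12)·(22) = 667.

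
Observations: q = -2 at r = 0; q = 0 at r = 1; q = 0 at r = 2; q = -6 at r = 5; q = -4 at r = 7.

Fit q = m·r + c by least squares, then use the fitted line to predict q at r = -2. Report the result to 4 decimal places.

q̂ = 0.8353

The normal system AᵀA·[m, c]ᵀ = Aᵀq is [[79, 15]; [15, 5]]·[m, c]ᵀ = [-58, -12]ᵀ.
Determinant 79·5 − 15² = 170.
m = ((-58)·5 − 15·(-12))/170 = -11/17; c = (79·(-12) − 15·(-58))/170 = -39/85.
At r = -2: q̂ = (-11/17)·(-2) + (-39/85)·(1) = 71/85.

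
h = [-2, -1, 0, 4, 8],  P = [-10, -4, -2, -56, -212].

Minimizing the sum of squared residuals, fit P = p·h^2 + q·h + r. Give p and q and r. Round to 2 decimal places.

AᵀA·[p, q, r]ᵀ = AᵀP reads: 4369·p + 567·q + 85·r = -14508;  567·p + 85·q + 9·r = -1896;  85·p + 9·q + 5·r = -284.
(Σh^2·h^2 = 4369, Σh^2·h = 567, Σh^2 = 85, Σh·h = 85, Σh = 9, Σ1 = 5, Σh^2·P = -14508, Σh·P = -1896, ΣP = -284.)
Row-reducing yields p = -115846/37219, q = -52044/37219, r = -50978/37219.

p = -3.11, q = -1.40, r = -1.37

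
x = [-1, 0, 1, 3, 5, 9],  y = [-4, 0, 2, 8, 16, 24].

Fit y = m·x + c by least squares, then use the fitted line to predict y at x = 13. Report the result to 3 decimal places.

ŷ = 36.567

Normal-equation sums: Σx·x = 117, Σx = 17, Σ1 = 6.
For Mᵀy: Σx·y = 326, Σy = 46.
Δ = 117·6 − 17² = 413.
m = (326·6 − 17·46)/413 = 1174/413; c = (117·46 − 17·326)/413 = -160/413.
At x = 13: ŷ = (1174/413)·(13) + (-160/413)·(1) = 15102/413.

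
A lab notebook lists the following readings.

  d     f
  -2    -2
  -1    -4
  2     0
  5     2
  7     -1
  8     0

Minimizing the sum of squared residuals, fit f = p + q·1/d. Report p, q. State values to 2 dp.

Setting ∂/∂p … = 0 gives: 6·p + (-149/280)·q = -5;  (-149/280)·p + (123561/78400)·q = 184/35.
(Σ1 = 6, Σ1/d = -149/280, Σ1/d·1/d = 123561/78400, Σf = -5, Σ1/d·f = 184/35.)
Eliminating q: (123561/78400)·(row 1) − (-149/280)·(row 2) gives (143833/15680)·p = (123561/78400)·(-5) − (-149/280)·(184/35) = -398477/78400, so p = -398477/719165.
Then q = ((184/35) − (-149/280)·(-398477/719165))/(123561/78400) = 452872/143833.

p = -0.55, q = 3.15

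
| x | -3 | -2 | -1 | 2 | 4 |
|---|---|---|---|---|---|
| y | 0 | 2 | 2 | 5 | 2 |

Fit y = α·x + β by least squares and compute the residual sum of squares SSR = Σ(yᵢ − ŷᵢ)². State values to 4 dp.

Sums needed: Σx·x = 34, Σx = 0, Σ1 = 5.
For Mᵀy: Σx·y = 12, Σy = 11.
So MᵀM·[α, β]ᵀ = Mᵀy: [[34, 0]; [0, 5]]·[α, β]ᵀ = [12, 11]ᵀ.
Eliminating β: 5·(row 1) − 0·(row 2) gives 170·α = 5·12 − 0·11 = 60, so α = 6/17.
Then β = (11 − 0·(6/17))/5 = 11/5.
Residuals: -97/85, 43/85, 13/85, 178/85, -137/85; SSR = 728/85.

SSR = 8.5647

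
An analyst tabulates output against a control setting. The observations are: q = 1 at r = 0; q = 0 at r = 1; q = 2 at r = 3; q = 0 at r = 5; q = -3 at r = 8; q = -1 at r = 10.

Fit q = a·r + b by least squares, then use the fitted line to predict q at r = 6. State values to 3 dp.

q̂ = -0.622

Forming XᵀX = [[199, 27]; [27, 6]] and Xᵀq = [-28, -1]ᵀ gives XᵀX·[a, b]ᵀ = Xᵀq.
Eliminating b: 6·(row 1) − 27·(row 2) gives 465·a = 6·(-28) − 27·(-1) = -141, so a = -47/155.
Then b = ((-1) − 27·(-47/155))/6 = 557/465.
At r = 6: q̂ = (-47/155)·(6) + (557/465)·(1) = -289/465.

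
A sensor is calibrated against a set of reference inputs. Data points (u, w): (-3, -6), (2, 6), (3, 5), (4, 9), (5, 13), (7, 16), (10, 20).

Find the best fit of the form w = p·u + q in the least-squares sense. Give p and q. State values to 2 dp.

p = 2.06, q = 0.76

With design matrix M, MᵀM = [[212, 28]; [28, 7]] and Mᵀw = [458, 63]ᵀ.
Eliminating q: 7·(row 1) − 28·(row 2) gives 700·p = 7·458 − 28·63 = 1442, so p = 103/50.
Then q = (63 − 28·(103/50))/7 = 19/25.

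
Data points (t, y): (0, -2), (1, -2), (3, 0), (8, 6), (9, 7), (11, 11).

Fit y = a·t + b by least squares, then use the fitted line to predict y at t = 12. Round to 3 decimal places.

Normal-equation sums: Σt·t = 276, Σt = 32, Σ1 = 6.
Moment sums: Σt·y = 230, Σy = 20.
Determinant 276·6 − 32² = 632.
a = (230·6 − 32·20)/632 = 185/158; b = (276·20 − 32·230)/632 = -230/79.
At t = 12: ŷ = (185/158)·(12) + (-230/79)·(1) = 880/79.

ŷ = 11.139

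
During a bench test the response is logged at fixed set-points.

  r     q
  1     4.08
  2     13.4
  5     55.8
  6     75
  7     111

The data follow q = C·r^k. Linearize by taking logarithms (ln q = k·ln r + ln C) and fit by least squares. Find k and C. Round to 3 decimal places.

Linearized form: ln q = k·ln r + ln C. From the 5 transformed points,
AᵀA = [[10.0677, 6.0403]; [6.0403, 5]], rhs = [25.1719, 17.0501]ᵀ  (here Σln r = 6.0403, Σ(ln r)² = 10.0677, Σln q = 17.0501, Σln r·ln q = 25.1719).
Solving (det = 13.8539): k = 1.65097, ln C = 1.41557, so C = exp(1.41557) = 4.11884.

k = 1.651, C = 4.119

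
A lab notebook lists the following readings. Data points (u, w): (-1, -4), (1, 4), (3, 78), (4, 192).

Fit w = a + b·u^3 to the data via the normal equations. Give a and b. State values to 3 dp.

Compute the Gram sums: Σ1 = 4, Σu^3 = 91, Σu^3·u^3 = 4827.
For Aᵀw: Σw = 270, Σu^3·w = 14402.
AᵀA·[a, b]ᵀ = Aᵀw becomes [[4, 91]; [91, 4827]]·[a, b]ᵀ = [270, 14402]ᵀ.
Eliminating b: 4827·(row 1) − 91·(row 2) gives 11027·a = 4827·270 − 91·14402 = -7292, so a = -7292/11027.
Then b = (14402 − 91·(-7292/11027))/4827 = 33038/11027.

a = -0.661, b = 2.996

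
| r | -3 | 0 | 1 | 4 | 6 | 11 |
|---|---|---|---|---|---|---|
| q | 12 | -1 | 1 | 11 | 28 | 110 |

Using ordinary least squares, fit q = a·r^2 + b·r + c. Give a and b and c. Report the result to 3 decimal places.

Entries of MᵀM: Σr^2·r^2 = 16275, Σr^2·r = 1585, Σr^2 = 183, Σr·r = 183, Σr = 19, Σ1 = 6.
And Σr^2·q = 14603, Σr·q = 1387, Σq = 161.
Normal equations: [[16275, 1585, 183]; [1585, 183, 19]; [183, 19, 6]]·[a, b, c]ᵀ = [14603, 1387, 161]ᵀ.
Inverting the 3×3 Gram matrix, [a, b, c]ᵀ = [308571/302488, -365827/302488, -68101/151244]ᵀ.

a = 1.020, b = -1.209, c = -0.450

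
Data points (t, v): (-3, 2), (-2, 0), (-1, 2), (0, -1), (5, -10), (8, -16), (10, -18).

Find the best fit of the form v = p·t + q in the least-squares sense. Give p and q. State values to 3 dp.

p = -1.648, q = -1.856

Normal-equation sums: Σt·t = 203, Σt = 17, Σ1 = 7.
And Σt·v = -366, Σv = -41.
So XᵀX·[p, q]ᵀ = Xᵀv: [[203, 17]; [17, 7]]·[p, q]ᵀ = [-366, -41]ᵀ.
det = 203·7 − 17² = 1132.
p = ((-366)·7 − 17·(-41))/1132 = -1865/1132; q = (203·(-41) − 17·(-366))/1132 = -2101/1132.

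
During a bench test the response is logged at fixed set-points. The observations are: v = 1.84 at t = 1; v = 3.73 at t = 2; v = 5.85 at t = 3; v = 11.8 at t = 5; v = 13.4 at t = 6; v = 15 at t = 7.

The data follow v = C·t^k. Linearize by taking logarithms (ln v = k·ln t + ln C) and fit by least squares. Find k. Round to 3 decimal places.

k = 1.117

With ln vᵢ as the transformed response and ln tᵢ as the regressor:
Σln t = 7.1389, Σ(ln t)² = 11.2747, Σln v = 11.4640, Σln t·ln v = 16.7450.
Normal system: [[11.2747, 7.1389]; [7.1389, 6]]·[k, ln C]ᵀ = [16.7450, 11.4640]ᵀ.
Δ = 11.2747·6 − (7.1389)² = 16.6845; k = (16.7450·6 − 7.1389·11.4640)/16.6845 = 1.11661, ln C = (11.2747·11.4640 − 7.1389·16.7450)/16.6845 = 0.58211.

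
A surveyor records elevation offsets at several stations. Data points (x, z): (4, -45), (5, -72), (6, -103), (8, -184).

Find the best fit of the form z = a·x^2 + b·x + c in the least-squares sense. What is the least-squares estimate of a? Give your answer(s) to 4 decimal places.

With design matrix A, AᵀA = [[6273, 917, 141]; [917, 141, 23]; [141, 23, 4]] and Aᵀz = [-18004, -2630, -404]ᵀ.
Solving the 3×3 system (Gaussian elimination) gives a = -123/44, b = -251/220, c = 41/10.

a = -2.7955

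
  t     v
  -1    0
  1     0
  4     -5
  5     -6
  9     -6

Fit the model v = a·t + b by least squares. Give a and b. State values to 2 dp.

a = -0.72, b = -0.80

With design matrix X, XᵀX = [[124, 18]; [18, 5]] and Xᵀv = [-104, -17]ᵀ.
det = 124·5 − 18² = 296.
a = ((-104)·5 − 18·(-17))/296 = -107/148; b = (124·(-17) − 18·(-104))/296 = -59/74.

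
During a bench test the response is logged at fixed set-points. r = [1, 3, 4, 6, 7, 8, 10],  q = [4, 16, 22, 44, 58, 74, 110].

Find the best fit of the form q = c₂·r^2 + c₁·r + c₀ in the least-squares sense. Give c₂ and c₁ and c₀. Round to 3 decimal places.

Entries of XᵀX: Σr^2·r^2 = 18131, Σr^2·r = 2163, Σr^2 = 275, Σr·r = 275, Σr = 39, Σ1 = 7.
And Σr^2·q = 20662, Σr·q = 2502, Σq = 328.
Normal equations: [[18131, 2163, 275]; [2163, 275, 39]; [275, 39, 7]]·[c₂, c₁, c₀]ᵀ = [20662, 2502, 328]ᵀ.
Row-reducing yields c₂ = 1849/1982, c₁ = 2955/1982, c₀ = 1884/991.

c₂ = 0.933, c₁ = 1.491, c₀ = 1.901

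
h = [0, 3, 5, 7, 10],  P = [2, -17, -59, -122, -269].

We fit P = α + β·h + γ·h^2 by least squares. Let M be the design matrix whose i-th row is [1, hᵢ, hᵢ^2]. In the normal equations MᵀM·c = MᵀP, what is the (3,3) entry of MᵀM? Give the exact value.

13107

Row 3 ↔ basis h^2, column 3 ↔ basis h^2, so (MᵀM)_{3,3} = Σᵢ (h^2)·(h^2) = (0)·(0) + (9)·(9) + (25)·(25) + (49)·(49) + (100)·(100) = 13107.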